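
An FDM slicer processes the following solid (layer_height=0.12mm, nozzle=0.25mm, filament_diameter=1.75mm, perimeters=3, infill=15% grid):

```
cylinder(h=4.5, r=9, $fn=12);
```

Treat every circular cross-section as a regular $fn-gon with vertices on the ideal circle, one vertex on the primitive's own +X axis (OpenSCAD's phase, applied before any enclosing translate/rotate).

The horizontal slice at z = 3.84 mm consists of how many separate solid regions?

At z = 3.84 mm: the r=9 cylinder gives a regular 12-gon of circumradius 9 (constant along its height). The result has 1 disconnected region.

1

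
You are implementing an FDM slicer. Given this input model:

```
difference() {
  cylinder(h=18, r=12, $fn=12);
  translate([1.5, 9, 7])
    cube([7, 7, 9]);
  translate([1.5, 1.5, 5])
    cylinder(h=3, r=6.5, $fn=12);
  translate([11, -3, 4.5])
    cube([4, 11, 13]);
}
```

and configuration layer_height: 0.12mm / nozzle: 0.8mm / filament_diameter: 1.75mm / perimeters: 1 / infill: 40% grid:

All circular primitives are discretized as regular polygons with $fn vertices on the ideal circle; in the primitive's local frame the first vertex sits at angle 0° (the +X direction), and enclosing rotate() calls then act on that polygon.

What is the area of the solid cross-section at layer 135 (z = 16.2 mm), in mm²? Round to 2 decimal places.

428.34 mm²

At z = 16.2 mm: the r=12 cylinder contributes a regular 12-gon of circumradius 12 (area = (12/2)·12.000²·sin(360°/12) = 432.00 mm²); the cube at (1.5, 9) does not reach this height (z outside [7, 16]); the cylinder at (1.5, 1.5) does not reach this height (z outside [5, 8]); the cube at (11, -3) (footprint 4×11) is included at this height (area 44.00 mm²); Subtracting the remaining from the first: starting from the r=12 cylinder (432.00 mm²), the 4×11 cube at (11, -3) partially overlaps it — only the 3.66 mm² overlap (of its 44.00 mm²) is removed, clipping the outline — area = 428.34 mm². Overall, the cross-section is a single solid region. Net area = 428.34 mm².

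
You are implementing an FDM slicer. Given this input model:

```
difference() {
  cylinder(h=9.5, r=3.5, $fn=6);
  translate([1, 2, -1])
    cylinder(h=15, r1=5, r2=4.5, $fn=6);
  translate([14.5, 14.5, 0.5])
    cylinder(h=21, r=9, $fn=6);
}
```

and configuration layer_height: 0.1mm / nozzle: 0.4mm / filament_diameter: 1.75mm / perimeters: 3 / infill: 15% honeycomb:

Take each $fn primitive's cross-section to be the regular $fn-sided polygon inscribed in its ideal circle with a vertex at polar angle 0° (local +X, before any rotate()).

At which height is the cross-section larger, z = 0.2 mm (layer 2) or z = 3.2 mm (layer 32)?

layer 32 (z = 3.2 mm)

Layer 2 (z = 0.2): the cylinder: section is a regular 6-gon, circumradius r=3.5 (area = (6/2)·3.500²·sin(360°/6) = 31.83 mm²); the cone at (1, 2) contributes a regular 6-gon of circumradius 4.960 (interpolated between r1=5 and r2=4.5 at t=0.080) (area = (6/2)·4.960²·sin(360°/6) = 63.92 mm²); the cylinder at (14.5, 14.5) is absent (z outside [0.5, 21.5]); Taking the first minus the rest: starting from the r=3.5 cylinder (31.83 mm²), the cone at (1, 2) partially overlaps it — only the 27.14 mm² overlap (of its 63.92 mm²) is removed, clipping the outline — area = 4.69 mm². So its area = 4.69 mm². Layer 32 (z = 3.2): the r=3.5 cylinder gives a regular 6-gon of circumradius 3.5 (constant along its height) (area = (6/2)·3.500²·sin(360°/6) = 31.83 mm²); the cone at (1, 2) (r1=5→r2=4.5) has section circumradius 4.860 here — a regular 6-gon (area = (6/2)·4.860²·sin(360°/6) = 61.37 mm²); the cylinder at (14.5, 14.5): section is a regular 6-gon, circumradius r=9 (area = (6/2)·9.000²·sin(360°/6) = 210.44 mm²); After the difference (first − rest): starting from the r=3.5 cylinder (31.83 mm²), the cone at (1, 2) partially overlaps it — only the 26.53 mm² overlap (of its 61.37 mm²) is removed, clipping the outline; the r=9 cylinder at (14.5, 14.5) misses the remaining region (no effect) — area = 5.30 mm². So its area = 5.30 mm². Layer 32 is larger (5.30 vs 4.69 mm²).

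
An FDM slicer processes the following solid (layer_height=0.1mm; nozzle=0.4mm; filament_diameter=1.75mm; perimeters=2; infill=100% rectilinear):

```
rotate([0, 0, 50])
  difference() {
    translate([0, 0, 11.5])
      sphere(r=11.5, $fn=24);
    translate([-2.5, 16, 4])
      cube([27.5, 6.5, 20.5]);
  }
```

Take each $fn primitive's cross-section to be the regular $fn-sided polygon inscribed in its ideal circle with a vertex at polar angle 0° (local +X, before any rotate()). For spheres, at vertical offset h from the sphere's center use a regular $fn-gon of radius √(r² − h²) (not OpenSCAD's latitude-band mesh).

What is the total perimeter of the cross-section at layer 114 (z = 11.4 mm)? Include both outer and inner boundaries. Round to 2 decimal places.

At z = 11.4 mm: the r=11.5 sphere slices to a regular 24-gon of circumradius 11.500 (√(r²−h²) with h=0.1 from center) (perimeter = 2·24·11.500·sin(180°/24) = 72.05 mm); the cube at (-2.5, 16) is present — its section is the full 27.5×6.5 rectangle (perimeter 68.00 mm); Taking the first minus the rest: starting from the r=11.5 sphere, the 27.5×6.5 cube at (-2.5, 16) misses the remaining region (no effect) — boundary = 72.05 mm; (whole slice rotated 50° about Z — lengths, areas and connectivity unchanged). Overall, the cross-section is a single solid region. Total boundary length (outer) = 72.05 mm.

72.05 mm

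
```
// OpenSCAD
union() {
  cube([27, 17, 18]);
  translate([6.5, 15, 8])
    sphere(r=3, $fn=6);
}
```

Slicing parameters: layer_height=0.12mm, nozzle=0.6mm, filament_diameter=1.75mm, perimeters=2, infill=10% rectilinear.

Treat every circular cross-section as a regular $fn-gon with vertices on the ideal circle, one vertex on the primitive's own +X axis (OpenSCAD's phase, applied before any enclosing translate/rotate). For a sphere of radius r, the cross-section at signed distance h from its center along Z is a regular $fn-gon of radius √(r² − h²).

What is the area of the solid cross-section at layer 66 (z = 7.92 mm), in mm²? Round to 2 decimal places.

461.00 mm²

At z = 7.92 mm: the cube (footprint 27×17) is included at this height (area 459.00 mm²); the r=3 sphere at (6.5, 15) contributes a regular 6-gon of circumradius √(3²−0.08²) = 2.999 (area = (6/2)·2.999²·sin(360°/6) = 23.37 mm²); Taking the union: the regions partially overlap — summed areas 482.37 mm² minus the doubly-counted overlap 21.37 mm² gives 461.00 mm² — area = 461.00 mm². Overall, the cross-section is a single solid region. Net area = 461.00 mm².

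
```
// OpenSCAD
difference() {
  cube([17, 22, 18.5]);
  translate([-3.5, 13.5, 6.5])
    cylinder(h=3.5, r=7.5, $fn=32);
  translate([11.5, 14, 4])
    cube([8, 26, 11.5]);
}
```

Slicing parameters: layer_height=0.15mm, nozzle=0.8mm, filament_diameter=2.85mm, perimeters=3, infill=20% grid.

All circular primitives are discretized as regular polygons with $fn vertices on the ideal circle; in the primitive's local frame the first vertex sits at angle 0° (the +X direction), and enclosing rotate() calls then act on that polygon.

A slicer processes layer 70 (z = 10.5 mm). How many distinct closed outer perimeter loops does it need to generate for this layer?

At z = 10.5 mm: the cube is present — its section is the full 17×22 rectangle; the cylinder at (-3.5, 13.5) is absent (z outside [6.5, 10]); the cube at (11.5, 14) is present — its section is the full 8×26 rectangle; Taking the first minus the rest: starting from the 17×22 cube, the 8×26 cube at (11.5, 14) partially overlaps it — only the 44.00 mm² overlap (of its 208.00 mm²) is removed, clipping the outline — 1 connected region. The result has 1 disconnected region.

1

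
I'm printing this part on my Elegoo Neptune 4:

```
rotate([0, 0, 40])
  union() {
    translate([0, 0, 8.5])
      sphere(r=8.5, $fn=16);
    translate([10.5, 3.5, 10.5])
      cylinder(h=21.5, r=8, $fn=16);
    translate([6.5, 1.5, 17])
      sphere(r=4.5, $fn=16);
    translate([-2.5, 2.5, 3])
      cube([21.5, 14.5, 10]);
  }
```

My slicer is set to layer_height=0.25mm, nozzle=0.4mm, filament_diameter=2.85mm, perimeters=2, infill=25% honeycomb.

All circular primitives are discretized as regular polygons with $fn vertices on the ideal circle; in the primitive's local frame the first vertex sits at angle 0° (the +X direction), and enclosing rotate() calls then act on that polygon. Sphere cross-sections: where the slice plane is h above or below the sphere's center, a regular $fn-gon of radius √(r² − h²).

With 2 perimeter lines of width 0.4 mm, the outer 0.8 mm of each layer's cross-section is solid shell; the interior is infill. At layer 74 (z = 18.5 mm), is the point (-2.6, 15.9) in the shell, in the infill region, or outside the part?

outside

At z = 18.5 mm: the sphere does not reach this height (|z−center|=10.000 > r=8.5); the r=8 cylinder at (10.5, 3.5) contributes a regular 16-gon of circumradius 8; the r=4.5 sphere at (6.5, 1.5) contributes a regular 16-gon of circumradius √(4.5²−1.5²) = 4.243; the cube at (-2.5, 2.5) is absent (z outside [3, 13]); Combining (union): the regions partially overlap (shared area 51.70 mm²), so overlapping operands fuse into one piece — 1 connected region; (rotated 40° about Z; rotation is an isometry so areas/perimeters/island counts are preserved). Overall, the cross-section is a single solid region. Undo the 40° rotation: the query point maps to (8.229, 13.851) in the un-rotated model frame. The nearest boundary edge runs (7.44, 10.89)→(10.50, 11.50); distance from the point to it = 2.75 mm. The point is not inside any of the regions above, so it lies outside the cross-section (2.75 mm from the nearest boundary).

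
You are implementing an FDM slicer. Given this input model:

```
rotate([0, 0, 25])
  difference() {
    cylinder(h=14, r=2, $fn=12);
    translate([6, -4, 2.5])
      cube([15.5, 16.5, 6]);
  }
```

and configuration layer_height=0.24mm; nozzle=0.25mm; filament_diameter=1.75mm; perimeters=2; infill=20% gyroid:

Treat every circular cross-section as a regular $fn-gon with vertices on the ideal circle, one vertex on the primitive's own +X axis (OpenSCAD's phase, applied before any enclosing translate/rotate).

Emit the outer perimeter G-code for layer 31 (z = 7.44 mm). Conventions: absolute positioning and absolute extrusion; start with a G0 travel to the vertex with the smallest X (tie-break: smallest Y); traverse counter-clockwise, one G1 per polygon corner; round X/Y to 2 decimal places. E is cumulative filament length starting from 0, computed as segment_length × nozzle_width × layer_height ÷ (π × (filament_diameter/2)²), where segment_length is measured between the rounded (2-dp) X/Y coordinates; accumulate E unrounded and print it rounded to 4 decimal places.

G0 X-1.99 Y0.17 Z7.44
G1 X-1.81 Y-0.85 E0.0258
G1 X-1.15 Y-1.64 E0.0515
G1 X-0.17 Y-1.99 E0.0775
G1 X0.85 Y-1.81 E0.1033
G1 X1.64 Y-1.15 E0.1290
G1 X1.99 Y-0.17 E0.1549
G1 X1.81 Y0.85 E0.1808
G1 X1.15 Y1.64 E0.2065
G1 X0.17 Y1.99 E0.2324
G1 X-0.85 Y1.81 E0.2583
G1 X-1.64 Y1.15 E0.2839
G1 X-1.99 Y0.17 E0.3099

At z = 7.44 mm: the r=2 cylinder contributes a regular 12-gon of circumradius 2; the cube at (6, -4) (footprint 15.5×16.5) is included at this height; Taking the first minus the rest: starting from the r=2 cylinder, the 15.5×16.5 cube at (6, -4) misses the remaining region (no effect) — 1 connected region; (whole slice rotated 25° about Z — lengths, areas and connectivity unchanged). The outline is a single polygon with 12 vertices. Extrusion per mm of travel: 0.25 × 0.24 / (π × 0.875²) = 0.024945. Accumulating E over each segment gives final E = 0.3099.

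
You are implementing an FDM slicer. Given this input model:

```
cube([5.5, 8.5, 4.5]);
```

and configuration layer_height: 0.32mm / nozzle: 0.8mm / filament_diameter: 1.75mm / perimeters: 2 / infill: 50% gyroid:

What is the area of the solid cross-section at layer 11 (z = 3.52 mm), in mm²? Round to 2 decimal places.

At z = 3.52 mm: the 5.5×8.5 cube contributes its full rectangle (area 46.75 mm²). Overall, the cross-section is a single solid region. Net area = 46.75 mm².

46.75 mm²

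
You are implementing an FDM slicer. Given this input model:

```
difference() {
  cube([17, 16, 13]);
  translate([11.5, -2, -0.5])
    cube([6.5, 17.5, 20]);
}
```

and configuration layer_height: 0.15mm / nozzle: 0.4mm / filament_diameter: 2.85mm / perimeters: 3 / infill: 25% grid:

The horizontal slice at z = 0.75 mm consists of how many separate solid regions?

At z = 0.75 mm: the cube (footprint 17×16) is included at this height; the cube at (11.5, -2) (footprint 6.5×17.5) is included at this height; Subtracting the remaining from the first: starting from the 17×16 cube, the 6.5×17.5 cube at (11.5, -2) partially overlaps it — only the 85.25 mm² overlap (of its 113.75 mm²) is removed, clipping the outline — 1 connected region. The result has 1 disconnected region.

1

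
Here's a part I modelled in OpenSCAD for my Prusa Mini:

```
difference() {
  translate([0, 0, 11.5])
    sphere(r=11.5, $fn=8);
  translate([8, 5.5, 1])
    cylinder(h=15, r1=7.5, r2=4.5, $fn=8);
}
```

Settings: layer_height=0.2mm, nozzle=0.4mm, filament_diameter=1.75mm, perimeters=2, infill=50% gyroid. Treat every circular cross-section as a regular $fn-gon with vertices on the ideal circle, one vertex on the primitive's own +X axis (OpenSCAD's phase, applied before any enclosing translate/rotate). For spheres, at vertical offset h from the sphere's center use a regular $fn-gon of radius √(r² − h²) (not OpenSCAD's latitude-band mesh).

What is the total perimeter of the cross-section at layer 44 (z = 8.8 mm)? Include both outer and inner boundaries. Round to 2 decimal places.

At z = 8.8 mm: the sphere: section is a regular 8-gon, circumradius = √(r²−h²) = √(11.5²−2.7²) = 11.179 (perimeter = 2·8·11.179·sin(180°/8) = 68.45 mm); the cone at (8, 5.5): at t=0.520 of its height the radius interpolates to r₁+(r₂−r₁)t = 5.940, giving a regular 8-gon of that circumradius (perimeter = 2·8·5.940·sin(180°/8) = 36.37 mm); Taking the first minus the rest: starting from the r=11.5 sphere, the cone at (8, 5.5) partially overlaps it — only the 53.82 mm² overlap (of its 99.80 mm²) is removed, clipping the outline — boundary = 72.88 mm. Overall, the cross-section is a single solid region. Total boundary length (outer) = 72.88 mm.

72.88 mm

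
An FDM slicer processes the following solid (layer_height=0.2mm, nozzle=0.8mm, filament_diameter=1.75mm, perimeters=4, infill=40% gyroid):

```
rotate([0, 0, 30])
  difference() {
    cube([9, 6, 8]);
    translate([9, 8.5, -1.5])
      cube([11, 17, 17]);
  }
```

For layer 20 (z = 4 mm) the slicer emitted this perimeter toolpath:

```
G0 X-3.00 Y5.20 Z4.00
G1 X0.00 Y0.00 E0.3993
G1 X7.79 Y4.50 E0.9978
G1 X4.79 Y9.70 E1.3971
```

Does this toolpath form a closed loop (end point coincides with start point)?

no

Start point (G0): (-3.00, 5.20). End point (last G1): the path does not return to the start — open.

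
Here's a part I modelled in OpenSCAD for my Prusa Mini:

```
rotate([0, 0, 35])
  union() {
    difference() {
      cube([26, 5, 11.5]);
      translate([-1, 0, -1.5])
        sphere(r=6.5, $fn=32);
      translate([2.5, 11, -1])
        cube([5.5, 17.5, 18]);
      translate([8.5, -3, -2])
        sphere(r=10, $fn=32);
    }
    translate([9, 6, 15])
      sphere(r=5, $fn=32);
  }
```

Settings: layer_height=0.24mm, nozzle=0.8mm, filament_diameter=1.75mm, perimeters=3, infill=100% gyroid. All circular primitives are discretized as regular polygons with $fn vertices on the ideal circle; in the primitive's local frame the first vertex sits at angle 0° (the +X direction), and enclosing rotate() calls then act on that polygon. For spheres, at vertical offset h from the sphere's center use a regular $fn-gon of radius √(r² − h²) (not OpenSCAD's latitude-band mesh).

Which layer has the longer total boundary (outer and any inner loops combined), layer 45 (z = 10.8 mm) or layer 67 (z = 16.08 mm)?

layer 45 (z = 10.8 mm)

Layer 45 (z = 10.8): the cube (footprint 26×5) is included at this height (perimeter 62.00 mm); the sphere at (-1, 0) does not reach this height (|z−center|=12.300 > r=6.5); the cube at (2.5, 11) is present — its section is the full 5.5×17.5 rectangle (perimeter 46.00 mm); the sphere at (8.5, -3) is absent (|z−center|=12.800 > r=10); After the difference (first − rest): starting from the 26×5 cube, the 5.5×17.5 cube at (2.5, 11) misses the remaining region (no effect) — boundary = 62.00 mm; the r=5 sphere at (9, 6) contributes a regular 32-gon of circumradius √(5²−4.2²) = 2.713 (perimeter = 2·32·2.713·sin(180°/32) = 17.02 mm); Taking the union: the regions partially overlap (shared area 6.20 mm²), so the edge portions inside another operand are dropped and the merged outline is re-measured after clipping — boundary = 67.52 mm; (rotated 35° about Z; rotation is an isometry so areas/perimeters/island counts are preserved). So its perimeter = 67.52 mm. Layer 67 (z = 16.08): the cube is not intersected at this z (z outside [0, 11.5]); the sphere at (-1, 0) is absent (|z−center|=17.580 > r=6.5); the cube at (2.5, 11) is present — its section is the full 5.5×17.5 rectangle (perimeter 46.00 mm); the sphere at (8.5, -3) is not intersected at this z (|z−center|=18.080 > r=10); After the difference (first − rest): the first operand is absent here, so nothing remains; the r=5 sphere at (9, 6) slices to a regular 32-gon of circumradius 4.882 (√(r²−h²) with h=1.08 from center) (perimeter = 2·32·4.882·sin(180°/32) = 30.63 mm); Taking the union: only the r=5 sphere at (9, 6) is present, so the union is just that shape — boundary = 30.63 mm; (rotated 35° about Z; rotation is an isometry so areas/perimeters/island counts are preserved). So its perimeter = 30.63 mm. Layer 45 is larger (67.52 vs 30.63 mm).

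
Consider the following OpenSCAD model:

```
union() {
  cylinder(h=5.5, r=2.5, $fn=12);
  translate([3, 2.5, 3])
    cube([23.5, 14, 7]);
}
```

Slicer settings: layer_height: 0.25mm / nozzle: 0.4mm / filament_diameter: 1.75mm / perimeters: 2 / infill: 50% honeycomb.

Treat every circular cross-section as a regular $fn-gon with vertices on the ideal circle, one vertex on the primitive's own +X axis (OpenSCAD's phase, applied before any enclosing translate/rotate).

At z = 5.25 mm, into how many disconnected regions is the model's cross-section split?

At z = 5.25 mm: the r=2.5 cylinder gives a regular 12-gon of circumradius 2.5 (constant along its height); the cube at (3, 2.5) is present — its section is the full 23.5×14 rectangle; Taking the union: the 2 present regions are separate (no shared area or edge), so areas and boundary lengths simply add and each stays a separate island — 2 connected regions. The result has 2 disconnected regions.

2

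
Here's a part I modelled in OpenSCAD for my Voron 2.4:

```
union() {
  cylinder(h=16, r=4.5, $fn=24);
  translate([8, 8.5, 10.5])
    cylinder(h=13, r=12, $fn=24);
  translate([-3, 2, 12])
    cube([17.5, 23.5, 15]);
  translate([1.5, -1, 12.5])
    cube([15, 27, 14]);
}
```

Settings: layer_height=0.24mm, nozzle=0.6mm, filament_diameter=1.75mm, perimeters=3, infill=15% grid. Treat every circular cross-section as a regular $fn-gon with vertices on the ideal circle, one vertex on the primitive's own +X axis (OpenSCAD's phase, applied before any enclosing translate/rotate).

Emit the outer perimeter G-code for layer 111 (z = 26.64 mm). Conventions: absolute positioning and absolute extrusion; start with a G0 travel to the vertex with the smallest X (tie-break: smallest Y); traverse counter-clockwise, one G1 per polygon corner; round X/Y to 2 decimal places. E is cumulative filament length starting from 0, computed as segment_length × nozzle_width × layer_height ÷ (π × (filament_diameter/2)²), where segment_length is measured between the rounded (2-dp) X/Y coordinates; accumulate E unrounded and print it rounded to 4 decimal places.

G0 X-3.00 Y2.00 Z26.64
G1 X14.50 Y2.00 E1.0477
G1 X14.50 Y25.50 E2.4546
G1 X-3.00 Y25.50 E3.5023
G1 X-3.00 Y2.00 E4.9092

At z = 26.64 mm: the cylinder is absent (z outside [0, 16]); the cylinder at (8, 8.5) is not intersected at this z (z outside [10.5, 23.5]); the cube at (-3, 2) (footprint 17.5×23.5) is included at this height; the cube at (1.5, -1) does not reach this height (z outside [12.5, 26.5]); Taking the union: only the 17.5×23.5 cube at (-3, 2) is present, so the union is just that shape — 1 connected region. The outline is a single polygon with 4 vertices. Extrusion per mm of travel: 0.6 × 0.24 / (π × 0.875²) = 0.059868. Accumulating E over each segment gives final E = 4.9092.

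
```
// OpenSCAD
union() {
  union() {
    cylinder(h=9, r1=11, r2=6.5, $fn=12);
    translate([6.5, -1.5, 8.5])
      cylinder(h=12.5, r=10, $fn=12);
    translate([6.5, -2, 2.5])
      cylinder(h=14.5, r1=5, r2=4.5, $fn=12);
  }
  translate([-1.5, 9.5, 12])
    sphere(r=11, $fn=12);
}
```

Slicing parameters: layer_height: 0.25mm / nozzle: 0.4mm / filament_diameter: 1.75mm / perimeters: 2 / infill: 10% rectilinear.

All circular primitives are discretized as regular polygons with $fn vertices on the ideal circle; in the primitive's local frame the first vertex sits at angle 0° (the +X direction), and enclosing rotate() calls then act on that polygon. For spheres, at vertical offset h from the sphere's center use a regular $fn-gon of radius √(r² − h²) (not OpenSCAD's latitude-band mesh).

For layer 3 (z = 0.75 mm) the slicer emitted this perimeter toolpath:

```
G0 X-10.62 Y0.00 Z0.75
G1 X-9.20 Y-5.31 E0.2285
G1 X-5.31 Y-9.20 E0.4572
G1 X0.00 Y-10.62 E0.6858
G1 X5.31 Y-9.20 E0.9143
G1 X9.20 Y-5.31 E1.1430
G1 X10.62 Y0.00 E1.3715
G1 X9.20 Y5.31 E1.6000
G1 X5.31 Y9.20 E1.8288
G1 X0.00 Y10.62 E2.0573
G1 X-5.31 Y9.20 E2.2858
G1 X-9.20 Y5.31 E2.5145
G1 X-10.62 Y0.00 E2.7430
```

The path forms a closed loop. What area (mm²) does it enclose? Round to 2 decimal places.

338.46 mm²

Apply the shoelace formula to the sequence of (X, Y) vertices; enclosed area = 338.46 mm².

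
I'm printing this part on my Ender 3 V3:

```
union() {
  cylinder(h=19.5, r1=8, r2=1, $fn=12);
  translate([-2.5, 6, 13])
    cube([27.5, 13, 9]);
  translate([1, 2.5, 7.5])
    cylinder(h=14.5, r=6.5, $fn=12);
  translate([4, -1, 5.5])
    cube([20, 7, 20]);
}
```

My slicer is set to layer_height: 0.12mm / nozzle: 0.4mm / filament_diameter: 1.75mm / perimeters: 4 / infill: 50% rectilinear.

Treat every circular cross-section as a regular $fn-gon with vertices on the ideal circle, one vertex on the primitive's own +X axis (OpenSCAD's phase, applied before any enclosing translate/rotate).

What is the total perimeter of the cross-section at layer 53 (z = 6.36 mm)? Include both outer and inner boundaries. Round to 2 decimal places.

At z = 6.36 mm: the cone (r1=8→r2=1) has section circumradius 5.717 here — a regular 12-gon (perimeter = 2·12·5.717·sin(180°/12) = 35.51 mm); the cube at (-2.5, 6) is absent (z outside [13, 22]); the cylinder at (1, 2.5) does not reach this height (z outside [7.5, 22]); the cube at (4, -1) (footprint 20×7) is included at this height (perimeter 54.00 mm); Merging all regions: the regions partially overlap (shared area 5.85 mm²), so the edge portions inside another operand are dropped and the merged outline is re-measured after clipping — boundary = 77.91 mm. Overall, the cross-section is a single solid region. Total boundary length (outer) = 77.91 mm.

77.91 mm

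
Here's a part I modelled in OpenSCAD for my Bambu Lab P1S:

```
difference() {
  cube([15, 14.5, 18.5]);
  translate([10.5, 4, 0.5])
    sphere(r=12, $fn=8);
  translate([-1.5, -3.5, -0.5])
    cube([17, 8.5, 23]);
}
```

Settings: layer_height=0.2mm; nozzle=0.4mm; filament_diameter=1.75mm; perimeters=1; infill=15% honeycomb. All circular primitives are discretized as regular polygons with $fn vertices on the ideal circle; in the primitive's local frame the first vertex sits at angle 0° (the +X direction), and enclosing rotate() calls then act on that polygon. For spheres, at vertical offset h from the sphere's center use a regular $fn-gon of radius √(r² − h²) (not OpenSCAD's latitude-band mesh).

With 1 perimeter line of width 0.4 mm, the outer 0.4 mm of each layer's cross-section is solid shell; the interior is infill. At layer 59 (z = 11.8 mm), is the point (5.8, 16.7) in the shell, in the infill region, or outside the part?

At z = 11.8 mm: the cube is present — its section is the full 15×14.5 rectangle; the r=12 sphere at (10.5, 4) contributes a regular 8-gon of circumradius √(12²−11.3²) = 4.039; the cube at (-1.5, -3.5) (footprint 17×8.5) is included at this height; Subtracting the remaining from the first: starting from the 15×14.5 cube, the r=12 sphere at (10.5, 4) partially overlaps it — only the 46.13 mm² overlap (of its 46.13 mm²) is removed, clipping the outline; the 17×8.5 cube at (-1.5, -3.5) partially overlaps it — only the 44.27 mm² overlap (of its 144.50 mm²) is removed, clipping the outline — 1 connected region. Overall, the cross-section is a single solid region. The nearest boundary edge runs (0.00, 14.50)→(15.00, 14.50); distance from the point to it = 2.20 mm. The point is not inside any of the regions above, so it lies outside the cross-section (2.20 mm from the nearest boundary).

outside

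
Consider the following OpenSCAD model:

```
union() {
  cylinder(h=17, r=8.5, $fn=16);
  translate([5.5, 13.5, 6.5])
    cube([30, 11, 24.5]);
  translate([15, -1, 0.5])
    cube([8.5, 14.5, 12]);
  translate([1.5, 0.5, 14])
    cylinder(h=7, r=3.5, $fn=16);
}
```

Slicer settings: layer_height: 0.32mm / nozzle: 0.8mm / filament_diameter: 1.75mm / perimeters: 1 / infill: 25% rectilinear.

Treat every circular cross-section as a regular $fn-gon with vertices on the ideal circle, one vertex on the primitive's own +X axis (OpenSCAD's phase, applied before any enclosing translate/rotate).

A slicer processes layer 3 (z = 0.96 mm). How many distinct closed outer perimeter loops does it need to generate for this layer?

2

At z = 0.96 mm: the cylinder: section is a regular 16-gon, circumradius r=8.5; the cube at (5.5, 13.5) does not reach this height (z outside [6.5, 31]); the cube at (15, -1) is present — its section is the full 8.5×14.5 rectangle; the cylinder at (1.5, 0.5) is not intersected at this z (z outside [14, 21]); Taking the union: the 2 present regions are separate (no shared area or edge), so areas and boundary lengths simply add and each stays a separate island — 2 connected regions. The result has 2 disconnected regions.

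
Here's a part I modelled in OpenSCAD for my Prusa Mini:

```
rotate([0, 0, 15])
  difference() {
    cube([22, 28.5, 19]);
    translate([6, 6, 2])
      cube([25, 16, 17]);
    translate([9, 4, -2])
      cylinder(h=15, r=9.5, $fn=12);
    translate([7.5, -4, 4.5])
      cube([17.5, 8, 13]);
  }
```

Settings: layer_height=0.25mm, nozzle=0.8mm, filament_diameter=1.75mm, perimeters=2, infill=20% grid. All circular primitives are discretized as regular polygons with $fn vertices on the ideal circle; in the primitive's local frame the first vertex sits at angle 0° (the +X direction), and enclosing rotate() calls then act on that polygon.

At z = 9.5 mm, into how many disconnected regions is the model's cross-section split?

At z = 9.5 mm: the cube (footprint 22×28.5) is included at this height; the 25×16 cube at (6, 6) contributes its full rectangle; the r=9.5 cylinder at (9, 4) gives a regular 12-gon of circumradius 9.5 (constant along its height); the 17.5×8 cube at (7.5, -4) contributes its full rectangle; Subtracting the remaining from the first: starting from the 22×28.5 cube, the 25×16 cube at (6, 6) partially overlaps it — only the 256.00 mm² overlap (of its 400.00 mm²) is removed, clipping the outline; the r=9.5 cylinder at (9, 4) partially overlaps it — only the 135.64 mm² overlap (of its 270.75 mm²) is removed, clipping the outline; the 17.5×8 cube at (7.5, -4) partially overlaps it — only the 16.14 mm² overlap (of its 140.00 mm²) is removed, clipping the outline — 3 connected regions; (rotated 15° about Z; rotation is an isometry so areas/perimeters/island counts are preserved). The result has 3 disconnected regions.

3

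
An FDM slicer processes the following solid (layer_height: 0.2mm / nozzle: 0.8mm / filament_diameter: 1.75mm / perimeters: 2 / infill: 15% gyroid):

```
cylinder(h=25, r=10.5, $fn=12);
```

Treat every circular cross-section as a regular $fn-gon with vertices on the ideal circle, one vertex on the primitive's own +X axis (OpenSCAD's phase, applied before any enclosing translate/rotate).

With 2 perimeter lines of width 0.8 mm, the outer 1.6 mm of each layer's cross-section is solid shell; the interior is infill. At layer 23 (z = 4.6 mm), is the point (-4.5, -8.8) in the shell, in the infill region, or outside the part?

shell

At z = 4.6 mm: the r=10.5 cylinder contributes a regular 12-gon of circumradius 10.5. Overall, the cross-section is a single solid region. The nearest boundary edge runs (-5.25, -9.09)→(-0.00, -10.50); distance from the point to it = 0.48 mm. The point is inside the cross-section, 0.48 mm from the nearest boundary — within the 1.6 mm shell band (2 × 0.8).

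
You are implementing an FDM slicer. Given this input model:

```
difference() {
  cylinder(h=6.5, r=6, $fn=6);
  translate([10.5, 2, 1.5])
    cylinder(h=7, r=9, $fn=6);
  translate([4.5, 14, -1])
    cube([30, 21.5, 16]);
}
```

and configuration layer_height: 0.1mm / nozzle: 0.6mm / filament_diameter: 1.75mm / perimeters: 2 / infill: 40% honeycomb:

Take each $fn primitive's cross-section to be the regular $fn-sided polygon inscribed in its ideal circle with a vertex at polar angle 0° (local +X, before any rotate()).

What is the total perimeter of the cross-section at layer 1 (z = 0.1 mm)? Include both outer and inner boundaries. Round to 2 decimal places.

At z = 0.1 mm: the cylinder: section is a regular 6-gon, circumradius r=6 (perimeter = 2·6·6.000·sin(180°/6) = 36.00 mm); the cylinder at (10.5, 2) is not intersected at this z (z outside [1.5, 8.5]); the cube at (4.5, 14) is present — its section is the full 30×21.5 rectangle (perimeter 103.00 mm); After the difference (first − rest): starting from the r=6 cylinder, the 30×21.5 cube at (4.5, 14) misses the remaining region (no effect) — boundary = 36.00 mm. Overall, the cross-section is a single solid region. Total boundary length (outer) = 36.00 mm.

36.00 mm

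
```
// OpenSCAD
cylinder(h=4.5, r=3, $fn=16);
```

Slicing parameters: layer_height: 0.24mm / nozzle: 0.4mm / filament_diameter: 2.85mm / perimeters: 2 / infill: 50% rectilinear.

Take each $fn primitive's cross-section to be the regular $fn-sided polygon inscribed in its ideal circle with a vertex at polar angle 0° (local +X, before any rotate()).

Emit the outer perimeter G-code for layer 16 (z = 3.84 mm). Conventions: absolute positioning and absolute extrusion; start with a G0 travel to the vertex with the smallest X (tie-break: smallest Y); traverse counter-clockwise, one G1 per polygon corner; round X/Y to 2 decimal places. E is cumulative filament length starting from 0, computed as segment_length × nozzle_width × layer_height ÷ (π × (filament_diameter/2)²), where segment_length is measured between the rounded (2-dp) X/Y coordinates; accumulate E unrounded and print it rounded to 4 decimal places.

At z = 3.84 mm: the r=3 cylinder gives a regular 16-gon of circumradius 3 (constant along its height). The outline is a single polygon with 16 vertices. Extrusion per mm of travel: 0.4 × 0.24 / (π × 1.425²) = 0.015048. Accumulating E over each segment gives final E = 0.2818.

G0 X-3.00 Y0.00 Z3.84
G1 X-2.77 Y-1.15 E0.0176
G1 X-2.12 Y-2.12 E0.0352
G1 X-1.15 Y-2.77 E0.0528
G1 X0.00 Y-3.00 E0.0704
G1 X1.15 Y-2.77 E0.0881
G1 X2.12 Y-2.12 E0.1057
G1 X2.77 Y-1.15 E0.1232
G1 X3.00 Y0.00 E0.1409
G1 X2.77 Y1.15 E0.1585
G1 X2.12 Y2.12 E0.1761
G1 X1.15 Y2.77 E0.1937
G1 X0.00 Y3.00 E0.2113
G1 X-1.15 Y2.77 E0.2290
G1 X-2.12 Y2.12 E0.2465
G1 X-2.77 Y1.15 E0.2641
G1 X-3.00 Y0.00 E0.2818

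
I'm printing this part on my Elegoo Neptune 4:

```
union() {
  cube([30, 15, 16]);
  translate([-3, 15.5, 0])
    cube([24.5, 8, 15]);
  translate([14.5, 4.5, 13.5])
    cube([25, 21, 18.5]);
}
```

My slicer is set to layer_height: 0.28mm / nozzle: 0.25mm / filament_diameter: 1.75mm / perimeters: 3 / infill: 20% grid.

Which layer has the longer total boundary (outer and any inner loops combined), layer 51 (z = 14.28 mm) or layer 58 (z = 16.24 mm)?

layer 51 (z = 14.28 mm)

Layer 51 (z = 14.28): the cube is present — its section is the full 30×15 rectangle (perimeter 90.00 mm); the cube at (-3, 15.5) (footprint 24.5×8) is included at this height (perimeter 65.00 mm); the 25×21 cube at (14.5, 4.5) contributes its full rectangle (perimeter 92.00 mm); Combining (union): the regions partially overlap (shared area 218.75 mm²), so the edge portions inside another operand are dropped and the merged outline is re-measured after clipping — boundary = 165.00 mm. So its perimeter = 165.00 mm. Layer 58 (z = 16.24): the cube is absent (z outside [0, 16]); the cube at (-3, 15.5) does not reach this height (z outside [0, 15]); the 25×21 cube at (14.5, 4.5) contributes its full rectangle (perimeter 92.00 mm); Taking the union: only the 25×21 cube at (14.5, 4.5) is present, so the union is just that shape — boundary = 92.00 mm. So its perimeter = 92.00 mm. Layer 51 is larger (165.00 vs 92.00 mm).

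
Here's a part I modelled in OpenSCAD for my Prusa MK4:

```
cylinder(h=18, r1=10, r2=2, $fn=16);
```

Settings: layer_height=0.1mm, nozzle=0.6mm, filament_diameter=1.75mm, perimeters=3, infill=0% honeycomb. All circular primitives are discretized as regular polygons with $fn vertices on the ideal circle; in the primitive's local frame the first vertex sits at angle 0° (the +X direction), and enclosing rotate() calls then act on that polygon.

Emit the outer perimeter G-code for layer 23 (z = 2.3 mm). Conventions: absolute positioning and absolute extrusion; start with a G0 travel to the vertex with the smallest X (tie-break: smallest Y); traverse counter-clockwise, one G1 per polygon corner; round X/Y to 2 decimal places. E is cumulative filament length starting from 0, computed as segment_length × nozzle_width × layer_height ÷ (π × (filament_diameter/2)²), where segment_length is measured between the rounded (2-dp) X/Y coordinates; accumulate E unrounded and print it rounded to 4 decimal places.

G0 X-8.98 Y0.00 Z2.30
G1 X-8.29 Y-3.44 E0.0875
G1 X-6.35 Y-6.35 E0.1748
G1 X-3.44 Y-8.29 E0.2620
G1 X0.00 Y-8.98 E0.3495
G1 X3.44 Y-8.29 E0.4370
G1 X6.35 Y-6.35 E0.5243
G1 X8.29 Y-3.44 E0.6115
G1 X8.98 Y0.00 E0.6991
G1 X8.29 Y3.44 E0.7866
G1 X6.35 Y6.35 E0.8738
G1 X3.44 Y8.29 E0.9611
G1 X0.00 Y8.98 E1.0486
G1 X-3.44 Y8.29 E1.1361
G1 X-6.35 Y6.35 E1.2233
G1 X-8.29 Y3.44 E1.3106
G1 X-8.98 Y0.00 E1.3981

At z = 2.3 mm: the cone contributes a regular 16-gon of circumradius 8.978 (interpolated between r1=10 and r2=2 at t=0.128). The outline is a single polygon with 16 vertices. Extrusion per mm of travel: 0.6 × 0.1 / (π × 0.875²) = 0.024945. Accumulating E over each segment gives final E = 1.3981.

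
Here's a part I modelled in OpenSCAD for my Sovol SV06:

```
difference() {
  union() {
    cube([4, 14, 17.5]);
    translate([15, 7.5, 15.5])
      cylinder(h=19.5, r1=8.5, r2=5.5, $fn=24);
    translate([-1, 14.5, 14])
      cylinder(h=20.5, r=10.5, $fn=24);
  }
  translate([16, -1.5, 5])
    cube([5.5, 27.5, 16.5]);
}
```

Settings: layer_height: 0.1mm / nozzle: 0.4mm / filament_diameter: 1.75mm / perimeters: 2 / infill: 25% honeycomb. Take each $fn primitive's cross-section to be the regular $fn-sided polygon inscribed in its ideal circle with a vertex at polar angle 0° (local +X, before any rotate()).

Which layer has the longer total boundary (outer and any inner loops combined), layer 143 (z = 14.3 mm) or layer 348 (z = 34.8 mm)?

Layer 143 (z = 14.3): the cube (footprint 4×14) is included at this height (perimeter 36.00 mm); the cone at (15, 7.5) does not reach this height (z outside [15.5, 35]); the r=10.5 cylinder at (-1, 14.5) contributes a regular 24-gon of circumradius 10.5 (perimeter = 2·24·10.500·sin(180°/24) = 65.79 mm); Taking the union: the regions partially overlap (shared area 37.68 mm²), so the edge portions inside another operand are dropped and the merged outline is re-measured after clipping — boundary = 75.02 mm; the 5.5×27.5 cube at (16, -1.5) contributes its full rectangle (perimeter 66.00 mm); Taking the first minus the rest: starting from that combined region, the 5.5×27.5 cube at (16, -1.5) misses the remaining region (no effect) — boundary = 75.02 mm. So its perimeter = 75.02 mm. Layer 348 (z = 34.8): the cube is not intersected at this z (z outside [0, 17.5]); the cone at (15, 7.5) contributes a regular 24-gon of circumradius 5.531 (interpolated between r1=8.5 and r2=5.5 at t=0.990) (perimeter = 2·24·5.531·sin(180°/24) = 34.65 mm); the cylinder at (-1, 14.5) is absent (z outside [14, 34.5]); Merging all regions: only the cone at (15, 7.5) is present, so the union is just that shape — boundary = 34.65 mm; the cube at (16, -1.5) is not intersected at this z (z outside [5, 21.5]); Subtracting the remaining from the first: none of the subtracted shapes is present at this height, so that combined region is unchanged — boundary = 34.65 mm. So its perimeter = 34.65 mm. Layer 143 is larger (75.02 vs 34.65 mm).

layer 143 (z = 14.3 mm)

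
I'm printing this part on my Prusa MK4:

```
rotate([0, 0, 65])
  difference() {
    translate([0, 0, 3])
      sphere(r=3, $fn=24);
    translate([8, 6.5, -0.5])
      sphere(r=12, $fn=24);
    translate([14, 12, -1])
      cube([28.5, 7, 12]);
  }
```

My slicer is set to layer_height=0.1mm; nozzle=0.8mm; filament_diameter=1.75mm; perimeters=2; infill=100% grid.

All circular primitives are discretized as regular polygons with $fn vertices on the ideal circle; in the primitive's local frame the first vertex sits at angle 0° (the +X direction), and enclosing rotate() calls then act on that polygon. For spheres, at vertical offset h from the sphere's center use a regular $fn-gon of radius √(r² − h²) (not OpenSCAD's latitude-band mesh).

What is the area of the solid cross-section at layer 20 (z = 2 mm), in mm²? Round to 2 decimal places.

At z = 2 mm: the sphere: section is a regular 24-gon, circumradius = √(r²−h²) = √(3²−1²) = 2.828 (area = (24/2)·2.828²·sin(360°/24) = 24.85 mm²); the r=12 sphere at (8, 6.5) contributes a regular 24-gon of circumradius √(12²−2.5²) = 11.737 (area = (24/2)·11.737²·sin(360°/24) = 427.83 mm²); the 28.5×7 cube at (14, 12) contributes its full rectangle (area 199.50 mm²); Taking the first minus the rest: starting from the r=3 sphere (24.85 mm²), the r=12 sphere at (8, 6.5) partially overlaps it — only the 19.33 mm² overlap (of its 427.83 mm²) is removed, clipping the outline; the 28.5×7 cube at (14, 12) misses the remaining region (no effect) — area = 5.52 mm²; (whole slice rotated 65° about Z — lengths, areas and connectivity unchanged). Overall, the cross-section is a single solid region. Net area = 5.52 mm².

5.52 mm²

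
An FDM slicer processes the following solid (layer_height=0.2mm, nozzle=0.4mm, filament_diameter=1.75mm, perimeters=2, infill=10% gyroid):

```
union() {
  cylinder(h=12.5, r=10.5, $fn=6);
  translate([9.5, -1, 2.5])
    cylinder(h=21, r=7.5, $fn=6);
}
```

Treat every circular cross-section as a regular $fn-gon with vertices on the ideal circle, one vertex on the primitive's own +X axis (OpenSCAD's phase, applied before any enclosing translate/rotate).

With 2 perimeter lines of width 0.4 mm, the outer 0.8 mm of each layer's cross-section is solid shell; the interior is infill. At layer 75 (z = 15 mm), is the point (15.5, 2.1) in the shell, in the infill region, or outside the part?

outside

At z = 15 mm: the cylinder is absent (z outside [0, 12.5]); the cylinder at (9.5, -1): section is a regular 6-gon, circumradius r=7.5; Taking the union: only the r=7.5 cylinder at (9.5, -1) is present, so the union is just that shape — 1 connected region. Overall, the cross-section is a single solid region. The nearest boundary edge runs (17.00, -1.00)→(13.25, 5.50); distance from the point to it = 0.25 mm. The point is not inside any of the regions above, so it lies outside the cross-section (0.25 mm from the nearest boundary).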